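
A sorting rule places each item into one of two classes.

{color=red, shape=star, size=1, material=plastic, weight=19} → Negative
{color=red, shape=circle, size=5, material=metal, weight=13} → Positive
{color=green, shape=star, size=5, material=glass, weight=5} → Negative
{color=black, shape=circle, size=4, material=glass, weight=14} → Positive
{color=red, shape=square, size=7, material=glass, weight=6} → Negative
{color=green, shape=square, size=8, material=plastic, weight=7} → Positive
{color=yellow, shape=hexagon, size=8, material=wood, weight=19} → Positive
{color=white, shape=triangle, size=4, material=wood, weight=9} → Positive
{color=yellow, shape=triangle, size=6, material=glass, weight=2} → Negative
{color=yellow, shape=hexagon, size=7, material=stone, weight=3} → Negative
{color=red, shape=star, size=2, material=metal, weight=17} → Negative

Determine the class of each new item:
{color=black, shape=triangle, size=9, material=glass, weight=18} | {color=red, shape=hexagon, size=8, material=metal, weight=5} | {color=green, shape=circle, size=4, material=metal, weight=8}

Positive, Negative, Positive

The rule appears to be: size ≥ 4 AND weight ≥ 7.
Positive: {color=black, shape=triangle, size=9, material=glass, weight=18}, since size = 9, weight = 18. Negative: {color=red, shape=hexagon, size=8, material=metal, weight=5}, since size = 8, weight = 5. Positive: {color=green, shape=circle, size=4, material=metal, weight=8}, since size = 4, weight = 8.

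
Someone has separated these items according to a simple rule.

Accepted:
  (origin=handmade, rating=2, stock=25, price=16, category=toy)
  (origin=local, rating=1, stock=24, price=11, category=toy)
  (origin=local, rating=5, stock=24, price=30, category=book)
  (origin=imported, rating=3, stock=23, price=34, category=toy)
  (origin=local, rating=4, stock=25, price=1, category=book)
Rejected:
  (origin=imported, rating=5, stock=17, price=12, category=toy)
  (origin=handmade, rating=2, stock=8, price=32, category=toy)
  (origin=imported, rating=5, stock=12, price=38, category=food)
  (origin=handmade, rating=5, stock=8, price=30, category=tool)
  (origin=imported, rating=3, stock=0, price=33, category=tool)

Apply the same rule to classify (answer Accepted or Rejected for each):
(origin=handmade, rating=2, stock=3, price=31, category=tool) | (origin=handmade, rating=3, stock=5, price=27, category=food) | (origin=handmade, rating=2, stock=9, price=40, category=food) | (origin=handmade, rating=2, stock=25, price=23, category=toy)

Rejected, Rejected, Rejected, Accepted

The distinguishing property — stock ≥ 23 — holds for all the 'Accepted' cases and none of the 'Rejected' cases.
Rejected: (origin=handmade, rating=2, stock=3, price=31, category=tool), since stock = 3.
Rejected: (origin=handmade, rating=3, stock=5, price=27, category=food), since stock = 5.
Rejected: (origin=handmade, rating=2, stock=9, price=40, category=food), since stock = 9.
Accepted: (origin=handmade, rating=2, stock=25, price=23, category=toy), since stock = 25.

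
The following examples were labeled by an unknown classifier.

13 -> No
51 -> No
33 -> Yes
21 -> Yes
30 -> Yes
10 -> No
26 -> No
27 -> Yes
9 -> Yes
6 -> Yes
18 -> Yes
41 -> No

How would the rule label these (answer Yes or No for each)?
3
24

Yes, Yes

The classifier is using: multiple of 3 AND at most 33.
3 → 3 = 3·1, 3 ≤ 33 → Yes.
24 → 24 = 3·8, 24 ≤ 33 → Yes.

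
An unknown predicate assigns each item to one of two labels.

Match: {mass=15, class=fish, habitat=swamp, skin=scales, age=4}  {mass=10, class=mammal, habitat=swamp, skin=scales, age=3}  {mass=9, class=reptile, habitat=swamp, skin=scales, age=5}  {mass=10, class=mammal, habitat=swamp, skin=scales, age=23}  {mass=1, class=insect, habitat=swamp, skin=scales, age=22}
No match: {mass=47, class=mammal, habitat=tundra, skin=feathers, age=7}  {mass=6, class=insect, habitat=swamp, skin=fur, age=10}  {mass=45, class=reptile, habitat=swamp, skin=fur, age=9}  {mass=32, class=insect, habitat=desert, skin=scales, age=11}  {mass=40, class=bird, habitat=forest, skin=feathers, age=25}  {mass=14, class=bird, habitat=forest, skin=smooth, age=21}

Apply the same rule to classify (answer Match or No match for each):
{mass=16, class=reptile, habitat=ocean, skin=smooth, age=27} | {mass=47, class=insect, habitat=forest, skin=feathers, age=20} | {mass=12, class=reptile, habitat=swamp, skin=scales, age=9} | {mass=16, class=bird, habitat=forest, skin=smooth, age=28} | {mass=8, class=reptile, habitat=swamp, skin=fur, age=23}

No match, No match, Match, No match, No match

The common property of the 'Match' items is: skin is scales AND habitat is swamp. No 'No match' item has it.
{mass=16, class=reptile, habitat=ocean, skin=smooth, age=27}: No match (skin is smooth, habitat is ocean).
{mass=47, class=insect, habitat=forest, skin=feathers, age=20}: No match (skin is feathers, habitat is forest).
{mass=12, class=reptile, habitat=swamp, skin=scales, age=9}: Match (skin is scales, habitat is swamp).
{mass=16, class=bird, habitat=forest, skin=smooth, age=28}: No match (skin is smooth, habitat is forest).
{mass=8, class=reptile, habitat=swamp, skin=fur, age=23}: No match (skin is fur, habitat is swamp).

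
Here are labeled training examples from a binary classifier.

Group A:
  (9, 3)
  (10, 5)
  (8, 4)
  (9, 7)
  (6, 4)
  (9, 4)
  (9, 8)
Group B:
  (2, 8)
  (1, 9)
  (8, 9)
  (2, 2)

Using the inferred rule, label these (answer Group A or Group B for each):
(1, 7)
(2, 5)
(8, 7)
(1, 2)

Group B, Group B, Group A, Group B

The simplest hypothesis consistent with all the labels is: first > second.
(1, 7): 1 < 7 — fails the rule, so Group B.
(2, 5): 2 < 5 — fails the rule, so Group B.
(8, 7): 8 > 7 — qualifies, so Group A.
(1, 2): 1 < 2 — fails the rule, so Group B.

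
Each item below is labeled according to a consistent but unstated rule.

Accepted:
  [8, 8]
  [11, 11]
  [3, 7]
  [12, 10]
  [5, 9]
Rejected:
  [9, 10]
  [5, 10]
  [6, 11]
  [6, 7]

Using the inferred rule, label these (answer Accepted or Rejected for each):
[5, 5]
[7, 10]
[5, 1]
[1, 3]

The distinguishing property — sum is even — holds for all the 'Accepted' cases and none of the 'Rejected' cases.

Accepted, Rejected, Accepted, Accepted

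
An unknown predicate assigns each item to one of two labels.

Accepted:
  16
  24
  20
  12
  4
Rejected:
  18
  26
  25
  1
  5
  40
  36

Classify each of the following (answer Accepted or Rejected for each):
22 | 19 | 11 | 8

Rejected, Rejected, Rejected, Accepted

Every 'Accepted' example satisfies: multiple of 4 AND at most 24. None of the 'Rejected' examples do.
22 — 22 = 4·5 + 2, 22 ≤ 24, hence Rejected. 19 — 19 = 4·4 + 3, 19 ≤ 24, hence Rejected. 11 — 11 = 4·2 + 3, 11 ≤ 24, hence Rejected. 8 — 8 = 4·2, 8 ≤ 24, hence Accepted.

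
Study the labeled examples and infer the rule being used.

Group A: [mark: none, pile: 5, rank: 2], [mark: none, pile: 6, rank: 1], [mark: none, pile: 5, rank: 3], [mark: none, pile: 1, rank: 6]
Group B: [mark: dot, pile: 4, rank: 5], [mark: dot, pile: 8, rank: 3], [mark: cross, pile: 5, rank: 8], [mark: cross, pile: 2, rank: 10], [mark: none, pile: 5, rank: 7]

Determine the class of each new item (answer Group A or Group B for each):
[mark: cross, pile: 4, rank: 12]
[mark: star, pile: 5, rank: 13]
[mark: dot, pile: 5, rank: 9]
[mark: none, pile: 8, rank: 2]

The pattern is that an item is 'Group A' exactly when: mark is none AND rank ≤ 6.
[mark: cross, pile: 4, rank: 12]: Group B (mark is cross, rank = 12).
[mark: star, pile: 5, rank: 13]: Group B (mark is star, rank = 13).
[mark: dot, pile: 5, rank: 9]: Group B (mark is dot, rank = 9).
[mark: none, pile: 8, rank: 2]: Group A (mark is none, rank = 2).

Group B, Group B, Group B, Group A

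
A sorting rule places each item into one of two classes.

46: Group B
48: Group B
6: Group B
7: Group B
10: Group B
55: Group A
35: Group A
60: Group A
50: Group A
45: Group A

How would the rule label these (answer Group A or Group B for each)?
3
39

The classifier is using: multiple of 5 AND at least 35.
3 → 3 = 5·0 + 3, 3 < 35 → Group B.
39 → 39 = 5·7 + 4, 39 ≥ 35 → Group B.

Group B, Group B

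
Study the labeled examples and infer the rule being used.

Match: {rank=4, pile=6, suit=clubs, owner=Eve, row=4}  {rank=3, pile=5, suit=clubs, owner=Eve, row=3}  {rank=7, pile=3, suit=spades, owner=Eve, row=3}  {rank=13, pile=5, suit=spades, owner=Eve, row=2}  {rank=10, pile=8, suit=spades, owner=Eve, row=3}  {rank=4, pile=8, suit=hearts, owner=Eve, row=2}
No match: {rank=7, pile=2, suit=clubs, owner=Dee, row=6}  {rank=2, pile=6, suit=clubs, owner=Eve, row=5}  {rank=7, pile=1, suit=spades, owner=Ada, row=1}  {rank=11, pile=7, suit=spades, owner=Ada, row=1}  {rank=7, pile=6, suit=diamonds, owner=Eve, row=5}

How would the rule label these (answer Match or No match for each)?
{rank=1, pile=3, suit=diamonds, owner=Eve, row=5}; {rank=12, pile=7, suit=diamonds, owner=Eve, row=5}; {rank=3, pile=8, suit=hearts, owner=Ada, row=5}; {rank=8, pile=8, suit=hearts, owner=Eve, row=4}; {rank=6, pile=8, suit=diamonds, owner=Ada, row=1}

Rule: owner is Eve AND row ≤ 4. This holds for each 'Match' example and fails for each 'No match' one.

No match, No match, No match, Match, No match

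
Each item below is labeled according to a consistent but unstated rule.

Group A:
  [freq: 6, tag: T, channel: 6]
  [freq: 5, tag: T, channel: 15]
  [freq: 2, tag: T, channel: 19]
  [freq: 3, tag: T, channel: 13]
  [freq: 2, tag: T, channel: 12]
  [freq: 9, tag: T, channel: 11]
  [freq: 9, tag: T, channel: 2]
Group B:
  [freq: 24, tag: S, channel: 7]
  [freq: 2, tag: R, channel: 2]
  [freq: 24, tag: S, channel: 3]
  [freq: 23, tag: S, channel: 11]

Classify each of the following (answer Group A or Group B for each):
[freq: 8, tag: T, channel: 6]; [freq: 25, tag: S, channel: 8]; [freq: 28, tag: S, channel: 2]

Group A, Group B, Group B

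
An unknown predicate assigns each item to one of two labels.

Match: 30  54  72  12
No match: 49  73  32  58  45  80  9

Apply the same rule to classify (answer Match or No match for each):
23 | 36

Comparing the two groups points to one rule — multiple of 6.
23: 23 = 6·3 + 5 — fails this test, so No match.
36: 36 = 6·6 — matches, so Match.

No match, Match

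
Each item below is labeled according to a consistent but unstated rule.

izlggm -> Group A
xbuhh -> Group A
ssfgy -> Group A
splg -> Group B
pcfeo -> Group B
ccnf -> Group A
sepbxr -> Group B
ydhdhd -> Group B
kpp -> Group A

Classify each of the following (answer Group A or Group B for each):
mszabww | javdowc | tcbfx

The pattern is that an item is 'Group A' exactly when: has a double letter.

Group A, Group B, Group B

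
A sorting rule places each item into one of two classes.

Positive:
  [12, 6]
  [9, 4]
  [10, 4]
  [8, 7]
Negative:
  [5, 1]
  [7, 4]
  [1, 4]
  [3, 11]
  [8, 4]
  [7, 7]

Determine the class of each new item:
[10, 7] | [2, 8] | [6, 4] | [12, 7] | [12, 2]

Positive, Negative, Negative, Positive, Positive

The rule appears to be: first > second AND sum ≥ 13.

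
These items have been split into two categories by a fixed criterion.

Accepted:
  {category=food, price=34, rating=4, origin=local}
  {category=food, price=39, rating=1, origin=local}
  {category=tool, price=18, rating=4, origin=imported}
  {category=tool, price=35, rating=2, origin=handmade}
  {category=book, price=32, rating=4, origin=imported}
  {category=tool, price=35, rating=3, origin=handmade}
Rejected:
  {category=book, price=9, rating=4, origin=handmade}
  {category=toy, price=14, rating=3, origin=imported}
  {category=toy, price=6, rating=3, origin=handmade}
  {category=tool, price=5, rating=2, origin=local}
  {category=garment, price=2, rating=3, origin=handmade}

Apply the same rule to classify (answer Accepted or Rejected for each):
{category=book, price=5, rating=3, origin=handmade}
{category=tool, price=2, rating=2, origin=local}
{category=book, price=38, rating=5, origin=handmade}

Rejected, Rejected, Accepted

A rule that fits every label: price ≥ 18 — true of each 'Accepted' example, false of each 'Rejected' one.
{category=book, price=5, rating=3, origin=handmade} → price = 5 → Rejected. {category=tool, price=2, rating=2, origin=local} → price = 2 → Rejected. {category=book, price=38, rating=5, origin=handmade} → price = 38 → Accepted.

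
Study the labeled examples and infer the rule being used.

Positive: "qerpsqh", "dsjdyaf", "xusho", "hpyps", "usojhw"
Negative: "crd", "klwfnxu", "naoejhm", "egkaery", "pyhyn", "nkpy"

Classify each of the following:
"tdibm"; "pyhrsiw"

One predicate separates the groups cleanly: contains 's'.
"tdibm": no 's', doesn't match → Negative.
"pyhrsiw": has 's', passes → Positive.

Negative, Positive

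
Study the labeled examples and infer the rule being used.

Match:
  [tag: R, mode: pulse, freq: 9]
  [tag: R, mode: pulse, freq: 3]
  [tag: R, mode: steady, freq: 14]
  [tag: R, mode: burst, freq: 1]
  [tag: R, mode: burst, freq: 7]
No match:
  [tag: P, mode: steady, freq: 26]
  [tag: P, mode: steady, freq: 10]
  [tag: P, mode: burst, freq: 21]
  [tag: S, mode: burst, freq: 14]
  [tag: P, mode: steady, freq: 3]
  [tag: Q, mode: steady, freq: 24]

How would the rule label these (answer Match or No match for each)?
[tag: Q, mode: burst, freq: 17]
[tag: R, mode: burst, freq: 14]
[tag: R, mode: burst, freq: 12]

Checking candidate rules against both groups, what survives is: tag is R.
[tag: Q, mode: burst, freq: 17]: tag is Q — doesn't match, so No match.
[tag: R, mode: burst, freq: 14]: tag is R — matches, so Match.
[tag: R, mode: burst, freq: 12]: tag is R — matches, so Match.

No match, Match, Match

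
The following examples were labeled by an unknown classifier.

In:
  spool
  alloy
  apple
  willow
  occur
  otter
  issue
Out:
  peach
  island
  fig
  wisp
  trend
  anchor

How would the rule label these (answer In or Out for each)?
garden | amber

Out, Out

A rule that fits every label: has a double letter — true of each 'In' example, false of each 'Out' one.
garden — no doubled letter, hence Out.
amber — no doubled letter, hence Out.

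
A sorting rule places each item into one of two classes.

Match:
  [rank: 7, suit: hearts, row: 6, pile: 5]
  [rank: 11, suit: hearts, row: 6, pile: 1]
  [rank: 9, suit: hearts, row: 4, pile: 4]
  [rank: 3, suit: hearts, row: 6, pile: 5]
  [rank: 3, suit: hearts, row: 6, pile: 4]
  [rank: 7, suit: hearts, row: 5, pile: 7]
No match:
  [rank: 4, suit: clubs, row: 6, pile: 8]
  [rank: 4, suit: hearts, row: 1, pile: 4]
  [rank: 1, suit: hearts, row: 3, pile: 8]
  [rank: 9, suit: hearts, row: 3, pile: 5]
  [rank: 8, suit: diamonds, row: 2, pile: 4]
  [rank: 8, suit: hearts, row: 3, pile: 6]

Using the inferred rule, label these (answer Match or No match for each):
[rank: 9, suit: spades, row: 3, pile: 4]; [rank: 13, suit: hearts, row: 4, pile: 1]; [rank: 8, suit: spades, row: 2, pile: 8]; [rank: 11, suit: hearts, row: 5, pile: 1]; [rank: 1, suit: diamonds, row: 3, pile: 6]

No match, Match, No match, Match, No match

All 'Match' examples share one property — suit is hearts AND row ≥ 4 — and every 'No match' example lacks it.
[rank: 9, suit: spades, row: 3, pile: 4]: suit is spades, row = 3 — fails this test, so No match.
[rank: 13, suit: hearts, row: 4, pile: 1]: suit is hearts, row = 4 — meets the rule, so Match.
[rank: 8, suit: spades, row: 2, pile: 8]: suit is spades, row = 2 — fails this test, so No match.
[rank: 11, suit: hearts, row: 5, pile: 1]: suit is hearts, row = 5 — meets the rule, so Match.
[rank: 1, suit: diamonds, row: 3, pile: 6]: suit is diamonds, row = 3 — fails this test, so No match.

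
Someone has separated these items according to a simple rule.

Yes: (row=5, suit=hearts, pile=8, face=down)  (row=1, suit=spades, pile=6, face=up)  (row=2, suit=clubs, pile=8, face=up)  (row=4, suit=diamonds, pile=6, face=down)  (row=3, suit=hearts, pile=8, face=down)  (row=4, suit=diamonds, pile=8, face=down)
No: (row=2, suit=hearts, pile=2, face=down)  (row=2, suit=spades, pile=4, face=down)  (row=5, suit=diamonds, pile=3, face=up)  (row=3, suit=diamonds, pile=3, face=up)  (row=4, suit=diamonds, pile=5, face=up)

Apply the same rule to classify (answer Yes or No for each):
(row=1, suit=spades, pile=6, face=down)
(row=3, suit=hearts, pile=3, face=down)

Yes, No

Every 'Yes' example satisfies: pile ≥ 6. None of the 'No' examples do.
(row=1, suit=spades, pile=6, face=down): Yes (pile = 6). (row=3, suit=hearts, pile=3, face=down): No (pile = 3).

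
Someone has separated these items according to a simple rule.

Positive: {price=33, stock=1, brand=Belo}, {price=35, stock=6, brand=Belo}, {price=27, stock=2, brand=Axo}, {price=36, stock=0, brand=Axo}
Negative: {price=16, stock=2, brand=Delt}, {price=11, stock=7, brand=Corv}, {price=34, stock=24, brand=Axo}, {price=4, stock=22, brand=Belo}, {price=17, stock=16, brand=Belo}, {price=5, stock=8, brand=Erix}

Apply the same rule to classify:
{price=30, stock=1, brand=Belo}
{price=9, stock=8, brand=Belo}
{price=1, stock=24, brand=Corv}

Positive, Negative, Negative

The classifier is using: stock ≤ 6 AND price ≥ 17.
{price=30, stock=1, brand=Belo} — stock = 1, price = 30, hence Positive.
{price=9, stock=8, brand=Belo} — stock = 8, price = 9, hence Negative.
{price=1, stock=24, brand=Corv} — stock = 24, price = 1, hence Negative.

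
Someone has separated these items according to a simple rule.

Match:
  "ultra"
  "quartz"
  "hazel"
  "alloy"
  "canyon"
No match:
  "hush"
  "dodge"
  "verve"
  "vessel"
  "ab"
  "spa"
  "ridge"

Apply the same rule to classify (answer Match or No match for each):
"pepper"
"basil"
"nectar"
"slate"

The rule appears to be: length ≥ 4 AND contains 'a'.
"pepper": length 6, no 'a' — does not fit, so No match. "basil": length 5, has 'a' — qualifies, so Match. "nectar": length 6, has 'a' — qualifies, so Match. "slate": length 5, has 'a' — qualifies, so Match.

No match, Match, Match, Match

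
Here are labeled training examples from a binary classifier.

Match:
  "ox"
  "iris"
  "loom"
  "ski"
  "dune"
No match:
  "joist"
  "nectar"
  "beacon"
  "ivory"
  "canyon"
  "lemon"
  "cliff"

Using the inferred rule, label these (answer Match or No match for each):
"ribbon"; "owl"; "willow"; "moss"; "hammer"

No match, Match, No match, Match, No match

One predicate separates the groups cleanly: length ≤ 4.
"ribbon": No match (length 6). "owl": Match (length 3). "willow": No match (length 6). "moss": Match (length 4). "hammer": No match (length 6).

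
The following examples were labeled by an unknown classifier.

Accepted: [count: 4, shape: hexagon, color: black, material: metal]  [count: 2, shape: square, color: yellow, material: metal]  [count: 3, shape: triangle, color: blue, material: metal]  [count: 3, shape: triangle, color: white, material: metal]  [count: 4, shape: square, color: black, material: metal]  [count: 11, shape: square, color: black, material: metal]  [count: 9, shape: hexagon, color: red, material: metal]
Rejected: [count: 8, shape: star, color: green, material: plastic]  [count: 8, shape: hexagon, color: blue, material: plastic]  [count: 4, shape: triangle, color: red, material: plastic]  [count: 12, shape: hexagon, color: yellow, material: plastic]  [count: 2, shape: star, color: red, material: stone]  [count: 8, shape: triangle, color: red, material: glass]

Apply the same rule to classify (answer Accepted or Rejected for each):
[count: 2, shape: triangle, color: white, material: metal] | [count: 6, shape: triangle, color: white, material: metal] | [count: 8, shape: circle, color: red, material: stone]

Accepted, Accepted, Rejected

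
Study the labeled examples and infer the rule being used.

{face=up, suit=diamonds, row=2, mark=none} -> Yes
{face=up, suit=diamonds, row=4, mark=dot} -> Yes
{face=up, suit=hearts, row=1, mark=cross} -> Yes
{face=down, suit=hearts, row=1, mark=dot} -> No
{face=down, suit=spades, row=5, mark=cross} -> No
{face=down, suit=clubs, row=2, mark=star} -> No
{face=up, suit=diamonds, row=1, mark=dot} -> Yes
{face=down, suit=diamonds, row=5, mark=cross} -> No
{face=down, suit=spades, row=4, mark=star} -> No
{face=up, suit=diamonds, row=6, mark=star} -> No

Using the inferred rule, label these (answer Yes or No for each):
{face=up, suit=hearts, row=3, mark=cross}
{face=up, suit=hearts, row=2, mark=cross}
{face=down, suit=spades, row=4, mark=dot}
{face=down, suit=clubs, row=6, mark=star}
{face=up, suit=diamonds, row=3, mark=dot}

Yes, Yes, No, No, Yes

The pattern is that an item is 'Yes' exactly when: face is up AND row ≤ 4.
{face=up, suit=hearts, row=3, mark=cross}: Yes (face is up, row = 3).
{face=up, suit=hearts, row=2, mark=cross}: Yes (face is up, row = 2).
{face=down, suit=spades, row=4, mark=dot}: No (face is down, row = 4).
{face=down, suit=clubs, row=6, mark=star}: No (face is down, row = 6).
{face=up, suit=diamonds, row=3, mark=dot}: Yes (face is up, row = 3).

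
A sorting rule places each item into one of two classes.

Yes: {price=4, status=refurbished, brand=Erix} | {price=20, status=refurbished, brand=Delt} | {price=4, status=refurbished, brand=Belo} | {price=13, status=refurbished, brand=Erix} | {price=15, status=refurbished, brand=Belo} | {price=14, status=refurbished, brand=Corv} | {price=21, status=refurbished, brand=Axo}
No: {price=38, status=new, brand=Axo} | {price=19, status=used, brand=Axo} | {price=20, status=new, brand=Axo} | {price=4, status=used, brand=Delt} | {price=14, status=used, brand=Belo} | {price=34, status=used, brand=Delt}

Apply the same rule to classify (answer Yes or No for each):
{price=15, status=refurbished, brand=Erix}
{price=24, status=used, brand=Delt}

The rule appears to be: status is refurbished.
{price=15, status=refurbished, brand=Erix}: status is refurbished, satisfies this → Yes.
{price=24, status=used, brand=Delt}: status is used, does not pass → No.

Yes, No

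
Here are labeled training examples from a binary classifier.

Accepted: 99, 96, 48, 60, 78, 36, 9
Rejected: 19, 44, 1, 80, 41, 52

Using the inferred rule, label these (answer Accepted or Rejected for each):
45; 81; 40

Accepted, Accepted, Rejected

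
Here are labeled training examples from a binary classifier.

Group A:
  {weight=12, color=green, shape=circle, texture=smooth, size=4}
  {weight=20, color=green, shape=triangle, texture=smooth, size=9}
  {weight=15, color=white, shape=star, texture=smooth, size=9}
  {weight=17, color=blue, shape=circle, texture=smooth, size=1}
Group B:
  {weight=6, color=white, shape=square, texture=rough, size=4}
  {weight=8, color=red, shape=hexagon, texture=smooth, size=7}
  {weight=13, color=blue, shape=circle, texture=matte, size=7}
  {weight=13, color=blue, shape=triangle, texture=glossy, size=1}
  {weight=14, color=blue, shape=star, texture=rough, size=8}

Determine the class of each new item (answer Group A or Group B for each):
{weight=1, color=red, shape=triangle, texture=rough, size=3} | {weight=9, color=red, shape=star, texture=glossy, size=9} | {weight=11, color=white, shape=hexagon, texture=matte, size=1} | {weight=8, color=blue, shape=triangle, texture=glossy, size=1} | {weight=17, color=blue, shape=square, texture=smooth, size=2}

Group B, Group B, Group B, Group B, Group A

The classifier is using: texture is smooth AND weight ≥ 12.
{weight=1, color=red, shape=triangle, texture=rough, size=3}: texture is rough, weight = 1 — fails the rule, so Group B. {weight=9, color=red, shape=star, texture=glossy, size=9}: texture is glossy, weight = 9 — fails the rule, so Group B. {weight=11, color=white, shape=hexagon, texture=matte, size=1}: texture is matte, weight = 11 — fails the rule, so Group B. {weight=8, color=blue, shape=triangle, texture=glossy, size=1}: texture is glossy, weight = 8 — fails the rule, so Group B. {weight=17, color=blue, shape=square, texture=smooth, size=2}: texture is smooth, weight = 17 — meets the rule, so Group A.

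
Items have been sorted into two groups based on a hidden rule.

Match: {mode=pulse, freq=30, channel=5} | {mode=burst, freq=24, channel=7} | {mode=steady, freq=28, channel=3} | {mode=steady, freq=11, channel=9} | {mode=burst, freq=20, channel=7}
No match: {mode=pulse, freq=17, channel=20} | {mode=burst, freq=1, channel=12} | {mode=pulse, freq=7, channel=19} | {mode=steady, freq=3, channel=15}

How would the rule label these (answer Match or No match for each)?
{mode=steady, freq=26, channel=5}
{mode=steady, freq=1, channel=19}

Match, No match

Every 'Match' example satisfies: channel ≤ 9. None of the 'No match' examples do.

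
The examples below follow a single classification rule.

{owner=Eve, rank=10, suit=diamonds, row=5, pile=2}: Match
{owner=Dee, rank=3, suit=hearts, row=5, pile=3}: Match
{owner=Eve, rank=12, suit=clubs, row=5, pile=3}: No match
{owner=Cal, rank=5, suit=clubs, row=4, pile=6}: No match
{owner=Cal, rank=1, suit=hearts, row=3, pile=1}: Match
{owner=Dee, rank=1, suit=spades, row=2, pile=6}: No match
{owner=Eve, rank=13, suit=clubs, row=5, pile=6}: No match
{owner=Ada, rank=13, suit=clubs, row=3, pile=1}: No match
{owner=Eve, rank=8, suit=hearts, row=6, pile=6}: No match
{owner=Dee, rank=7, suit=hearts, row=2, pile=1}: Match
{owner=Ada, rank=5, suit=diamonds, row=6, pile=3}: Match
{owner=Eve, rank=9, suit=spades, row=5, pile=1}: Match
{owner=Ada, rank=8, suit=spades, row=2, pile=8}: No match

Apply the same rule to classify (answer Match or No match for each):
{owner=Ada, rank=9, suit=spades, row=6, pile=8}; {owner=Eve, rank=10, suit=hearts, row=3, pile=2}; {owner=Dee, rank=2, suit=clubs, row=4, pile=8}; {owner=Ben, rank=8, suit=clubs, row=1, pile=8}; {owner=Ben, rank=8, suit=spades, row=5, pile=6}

No match, Match, No match, No match, No match

The pattern is that an item is 'Match' exactly when: pile ≤ 3 AND rank ≤ 10.
{owner=Ada, rank=9, suit=spades, row=6, pile=8} — pile = 8, rank = 9, hence No match. {owner=Eve, rank=10, suit=hearts, row=3, pile=2} — pile = 2, rank = 10, hence Match. {owner=Dee, rank=2, suit=clubs, row=4, pile=8} — pile = 8, rank = 2, hence No match. {owner=Ben, rank=8, suit=clubs, row=1, pile=8} — pile = 8, rank = 8, hence No match. {owner=Ben, rank=8, suit=spades, row=5, pile=6} — pile = 6, rank = 8, hence No match.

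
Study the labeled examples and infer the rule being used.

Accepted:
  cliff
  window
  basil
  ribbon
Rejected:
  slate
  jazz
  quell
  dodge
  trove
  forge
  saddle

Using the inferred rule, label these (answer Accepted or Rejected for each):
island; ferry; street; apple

The pattern is that an item is 'Accepted' exactly when: contains 'i'.
island: has 'i', meets the rule → Accepted.
ferry: no 'i', does not pass → Rejected.
street: no 'i', does not pass → Rejected.
apple: no 'i', does not pass → Rejected.

Accepted, Rejected, Rejected, Rejected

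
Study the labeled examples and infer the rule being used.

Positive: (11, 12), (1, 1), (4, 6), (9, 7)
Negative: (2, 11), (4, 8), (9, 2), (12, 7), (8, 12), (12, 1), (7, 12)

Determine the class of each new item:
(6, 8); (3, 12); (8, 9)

'Positive' ⟺ |first − second| ≤ 2.
(6, 8): |6−8| = 2 — has this property, so Positive. (3, 12): |3−12| = 9 — does not pass, so Negative. (8, 9): |8−9| = 1 — has this property, so Positive.

Positive, Negative, Positive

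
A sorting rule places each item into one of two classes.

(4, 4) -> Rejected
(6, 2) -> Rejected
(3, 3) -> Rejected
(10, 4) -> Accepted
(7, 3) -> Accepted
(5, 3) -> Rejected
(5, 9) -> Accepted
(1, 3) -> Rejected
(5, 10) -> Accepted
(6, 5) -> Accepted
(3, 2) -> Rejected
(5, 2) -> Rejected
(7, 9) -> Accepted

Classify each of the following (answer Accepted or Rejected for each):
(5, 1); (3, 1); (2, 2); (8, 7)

Rejected, Rejected, Rejected, Accepted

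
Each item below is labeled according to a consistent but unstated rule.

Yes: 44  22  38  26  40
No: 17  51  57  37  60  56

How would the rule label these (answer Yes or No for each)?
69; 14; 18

No, Yes, Yes

Rule: even AND at most 44. This holds for each 'Yes' example and fails for each 'No' one.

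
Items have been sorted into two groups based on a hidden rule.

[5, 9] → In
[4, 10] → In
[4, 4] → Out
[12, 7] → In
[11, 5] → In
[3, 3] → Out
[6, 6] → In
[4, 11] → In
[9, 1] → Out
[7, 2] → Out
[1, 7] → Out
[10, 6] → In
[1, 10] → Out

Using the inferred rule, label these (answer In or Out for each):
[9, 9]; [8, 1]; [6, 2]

The common property of the 'In' items is: sum ≥ 12. No 'Out' item has it.
[9, 9]: 9+9 = 18, passes → In. [8, 1]: 8+1 = 9, doesn't match → Out. [6, 2]: 6+2 = 8, doesn't match → Out.

In, Out, Out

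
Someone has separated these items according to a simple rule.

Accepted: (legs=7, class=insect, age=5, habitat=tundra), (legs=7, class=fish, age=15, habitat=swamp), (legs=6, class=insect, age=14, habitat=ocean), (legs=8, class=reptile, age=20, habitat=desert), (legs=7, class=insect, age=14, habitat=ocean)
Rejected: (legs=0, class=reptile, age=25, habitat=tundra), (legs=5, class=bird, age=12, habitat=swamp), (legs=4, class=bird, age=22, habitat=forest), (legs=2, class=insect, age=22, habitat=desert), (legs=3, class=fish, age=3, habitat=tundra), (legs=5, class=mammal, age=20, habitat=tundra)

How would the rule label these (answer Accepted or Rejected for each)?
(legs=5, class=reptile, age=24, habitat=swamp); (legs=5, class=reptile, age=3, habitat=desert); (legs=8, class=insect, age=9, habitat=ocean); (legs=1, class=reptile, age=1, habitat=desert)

Rejected, Rejected, Accepted, Rejected

The rule appears to be: legs ≥ 6.
Rejected: (legs=5, class=reptile, age=24, habitat=swamp), since legs = 5.
Rejected: (legs=5, class=reptile, age=3, habitat=desert), since legs = 5.
Accepted: (legs=8, class=insect, age=9, habitat=ocean), since legs = 8.
Rejected: (legs=1, class=reptile, age=1, habitat=desert), since legs = 1.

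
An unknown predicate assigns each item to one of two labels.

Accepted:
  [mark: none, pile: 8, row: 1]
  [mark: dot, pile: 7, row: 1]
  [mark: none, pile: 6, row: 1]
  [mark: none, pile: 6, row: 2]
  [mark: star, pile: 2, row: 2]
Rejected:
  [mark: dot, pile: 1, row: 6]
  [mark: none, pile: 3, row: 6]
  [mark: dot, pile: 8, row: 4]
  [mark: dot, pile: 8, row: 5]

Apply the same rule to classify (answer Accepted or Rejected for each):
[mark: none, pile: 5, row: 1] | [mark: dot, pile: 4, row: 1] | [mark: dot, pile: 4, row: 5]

Accepted, Accepted, Rejected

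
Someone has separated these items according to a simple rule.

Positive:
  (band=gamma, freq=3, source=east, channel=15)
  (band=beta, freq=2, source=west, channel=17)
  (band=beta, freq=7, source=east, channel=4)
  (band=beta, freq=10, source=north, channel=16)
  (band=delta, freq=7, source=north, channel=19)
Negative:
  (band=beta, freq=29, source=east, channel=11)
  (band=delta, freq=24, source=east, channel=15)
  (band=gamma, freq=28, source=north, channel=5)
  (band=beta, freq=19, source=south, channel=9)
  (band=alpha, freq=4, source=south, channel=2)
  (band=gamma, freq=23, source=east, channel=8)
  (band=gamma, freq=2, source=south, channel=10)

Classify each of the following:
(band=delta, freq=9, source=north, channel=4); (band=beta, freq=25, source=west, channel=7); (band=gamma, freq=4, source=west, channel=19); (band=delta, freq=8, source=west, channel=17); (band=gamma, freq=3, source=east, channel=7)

The classifier is using: source is not south AND freq ≤ 10.
(band=delta, freq=9, source=north, channel=4) — source is north, freq = 9, hence Positive. (band=beta, freq=25, source=west, channel=7) — source is west, freq = 25, hence Negative. (band=gamma, freq=4, source=west, channel=19) — source is west, freq = 4, hence Positive. (band=delta, freq=8, source=west, channel=17) — source is west, freq = 8, hence Positive. (band=gamma, freq=3, source=east, channel=7) — source is east, freq = 3, hence Positive.

Positive, Negative, Positive, Positive, Positive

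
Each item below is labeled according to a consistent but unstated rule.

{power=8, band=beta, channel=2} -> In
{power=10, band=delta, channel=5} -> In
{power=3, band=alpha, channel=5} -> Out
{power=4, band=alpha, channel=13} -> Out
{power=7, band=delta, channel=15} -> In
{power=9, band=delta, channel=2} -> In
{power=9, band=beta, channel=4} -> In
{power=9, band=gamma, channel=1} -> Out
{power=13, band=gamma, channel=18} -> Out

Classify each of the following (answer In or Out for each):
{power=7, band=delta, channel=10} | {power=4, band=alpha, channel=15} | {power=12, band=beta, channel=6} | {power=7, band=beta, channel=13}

In, Out, In, In

The rule appears to be: band is beta OR band is delta.
{power=7, band=delta, channel=10} → band is delta → In. {power=4, band=alpha, channel=15} → band is alpha → Out. {power=12, band=beta, channel=6} → band is beta → In. {power=7, band=beta, channel=13} → band is beta → In.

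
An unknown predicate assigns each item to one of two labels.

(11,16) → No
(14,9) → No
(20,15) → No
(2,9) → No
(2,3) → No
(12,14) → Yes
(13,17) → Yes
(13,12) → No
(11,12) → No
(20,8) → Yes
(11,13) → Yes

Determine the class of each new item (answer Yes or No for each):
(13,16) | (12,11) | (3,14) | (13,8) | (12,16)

No, No, No, No, Yes

One predicate separates the groups cleanly: sum is even.
(13,16): No (13+16 = 29). (12,11): No (12+11 = 23). (3,14): No (3+14 = 17). (13,8): No (13+8 = 21). (12,16): Yes (12+16 = 28).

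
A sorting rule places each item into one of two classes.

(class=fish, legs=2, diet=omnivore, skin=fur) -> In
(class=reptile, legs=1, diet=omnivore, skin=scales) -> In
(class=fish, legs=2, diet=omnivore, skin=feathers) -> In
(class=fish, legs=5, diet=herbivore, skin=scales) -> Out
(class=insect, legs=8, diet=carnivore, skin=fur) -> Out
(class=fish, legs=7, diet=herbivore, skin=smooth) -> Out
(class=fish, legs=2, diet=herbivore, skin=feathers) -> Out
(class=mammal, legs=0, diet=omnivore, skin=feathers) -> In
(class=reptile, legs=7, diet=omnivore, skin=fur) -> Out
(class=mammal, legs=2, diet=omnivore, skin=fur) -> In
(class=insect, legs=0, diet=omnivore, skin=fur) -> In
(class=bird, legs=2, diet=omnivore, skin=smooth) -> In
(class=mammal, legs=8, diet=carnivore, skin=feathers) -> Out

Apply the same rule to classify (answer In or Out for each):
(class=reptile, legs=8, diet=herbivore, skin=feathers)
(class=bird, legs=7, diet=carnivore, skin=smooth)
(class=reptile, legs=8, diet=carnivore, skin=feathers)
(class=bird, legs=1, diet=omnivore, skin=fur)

Out, Out, Out, In

The rule appears to be: diet is omnivore AND legs ≤ 2.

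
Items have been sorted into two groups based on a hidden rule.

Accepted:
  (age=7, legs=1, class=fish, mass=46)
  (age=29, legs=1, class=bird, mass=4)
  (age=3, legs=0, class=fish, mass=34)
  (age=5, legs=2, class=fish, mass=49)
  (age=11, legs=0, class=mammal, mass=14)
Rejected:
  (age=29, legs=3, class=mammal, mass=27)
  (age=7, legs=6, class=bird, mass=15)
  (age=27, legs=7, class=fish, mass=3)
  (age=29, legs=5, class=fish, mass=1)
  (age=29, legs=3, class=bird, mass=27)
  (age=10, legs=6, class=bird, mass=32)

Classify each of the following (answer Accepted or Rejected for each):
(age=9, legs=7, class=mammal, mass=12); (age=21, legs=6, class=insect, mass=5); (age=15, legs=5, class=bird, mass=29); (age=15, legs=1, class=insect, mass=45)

A rule that fits every label: legs ≤ 2 — true of each 'Accepted' example, false of each 'Rejected' one.
(age=9, legs=7, class=mammal, mass=12): legs = 7 — does not fit, so Rejected.
(age=21, legs=6, class=insect, mass=5): legs = 6 — does not fit, so Rejected.
(age=15, legs=5, class=bird, mass=29): legs = 5 — does not fit, so Rejected.
(age=15, legs=1, class=insect, mass=45): legs = 1 — has this property, so Accepted.

Rejected, Rejected, Rejected, Accepted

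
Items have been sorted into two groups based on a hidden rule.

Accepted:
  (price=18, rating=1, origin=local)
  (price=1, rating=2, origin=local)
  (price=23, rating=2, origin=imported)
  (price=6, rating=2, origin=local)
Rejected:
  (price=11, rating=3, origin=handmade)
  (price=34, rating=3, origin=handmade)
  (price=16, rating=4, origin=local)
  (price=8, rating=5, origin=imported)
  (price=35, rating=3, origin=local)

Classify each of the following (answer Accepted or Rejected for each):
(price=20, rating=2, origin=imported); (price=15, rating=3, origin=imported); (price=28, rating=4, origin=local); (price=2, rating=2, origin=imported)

The common property of the 'Accepted' items is: rating ≤ 2. No 'Rejected' item has it.
(price=20, rating=2, origin=imported): rating = 2, qualifies → Accepted.
(price=15, rating=3, origin=imported): rating = 3, doesn't match → Rejected.
(price=28, rating=4, origin=local): rating = 4, doesn't match → Rejected.
(price=2, rating=2, origin=imported): rating = 2, qualifies → Accepted.

Accepted, Rejected, Rejected, Accepted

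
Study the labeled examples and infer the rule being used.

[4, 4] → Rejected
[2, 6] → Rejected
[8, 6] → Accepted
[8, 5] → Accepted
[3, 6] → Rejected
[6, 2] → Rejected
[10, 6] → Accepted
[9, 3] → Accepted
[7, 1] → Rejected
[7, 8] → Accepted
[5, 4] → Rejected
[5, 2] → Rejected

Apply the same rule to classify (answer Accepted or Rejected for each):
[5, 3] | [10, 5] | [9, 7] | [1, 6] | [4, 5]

The common property of the 'Accepted' items is: sum ≥ 12. No 'Rejected' item has it.
[5, 3]: 5+3 = 8, doesn't qualify → Rejected. [10, 5]: 10+5 = 15, has this property → Accepted. [9, 7]: 9+7 = 16, has this property → Accepted. [1, 6]: 1+6 = 7, doesn't qualify → Rejected. [4, 5]: 4+5 = 9, doesn't qualify → Rejected.

Rejected, Accepted, Accepted, Rejected, Rejected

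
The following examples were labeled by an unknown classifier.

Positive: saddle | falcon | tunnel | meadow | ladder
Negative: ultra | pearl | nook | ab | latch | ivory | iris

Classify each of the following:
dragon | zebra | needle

Positive, Negative, Positive

All 'Positive' examples share one property — length 6 — and every 'Negative' example lacks it.
dragon → length 6 → Positive. zebra → length 5 → Negative. needle → length 6 → Positive.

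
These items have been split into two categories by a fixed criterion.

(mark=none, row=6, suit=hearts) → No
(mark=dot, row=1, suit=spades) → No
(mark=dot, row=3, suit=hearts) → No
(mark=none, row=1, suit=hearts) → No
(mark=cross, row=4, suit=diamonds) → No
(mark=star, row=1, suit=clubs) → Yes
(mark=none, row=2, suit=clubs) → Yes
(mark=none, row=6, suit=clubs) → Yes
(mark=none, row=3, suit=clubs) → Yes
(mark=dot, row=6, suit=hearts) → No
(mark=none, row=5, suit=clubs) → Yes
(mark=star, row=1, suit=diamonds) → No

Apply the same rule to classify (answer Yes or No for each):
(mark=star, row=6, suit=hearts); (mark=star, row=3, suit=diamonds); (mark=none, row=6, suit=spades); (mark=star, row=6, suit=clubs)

No, No, No, Yes

Every 'Yes' example satisfies: suit is clubs. None of the 'No' examples do.
No: (mark=star, row=6, suit=hearts), since suit is hearts. No: (mark=star, row=3, suit=diamonds), since suit is diamonds. No: (mark=none, row=6, suit=spades), since suit is spades. Yes: (mark=star, row=6, suit=clubs), since suit is clubs.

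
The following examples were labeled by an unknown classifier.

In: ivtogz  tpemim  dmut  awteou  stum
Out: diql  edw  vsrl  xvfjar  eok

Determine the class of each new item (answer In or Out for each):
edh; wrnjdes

The classifier is using: contains 't'.
edh → no 't' → Out. wrnjdes → no 't' → Out.

Out, Out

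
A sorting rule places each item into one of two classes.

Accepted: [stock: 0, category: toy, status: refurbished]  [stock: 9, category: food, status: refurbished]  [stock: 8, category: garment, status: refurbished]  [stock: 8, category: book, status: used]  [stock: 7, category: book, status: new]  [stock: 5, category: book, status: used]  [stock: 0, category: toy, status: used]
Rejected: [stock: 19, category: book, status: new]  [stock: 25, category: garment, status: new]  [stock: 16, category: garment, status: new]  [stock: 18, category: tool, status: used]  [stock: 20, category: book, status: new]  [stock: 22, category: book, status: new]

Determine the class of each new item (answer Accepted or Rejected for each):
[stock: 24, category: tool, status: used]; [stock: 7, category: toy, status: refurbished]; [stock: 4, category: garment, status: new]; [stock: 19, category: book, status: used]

Rejected, Accepted, Accepted, Rejected

The common property of the 'Accepted' items is: stock ≤ 9. No 'Rejected' item has it.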